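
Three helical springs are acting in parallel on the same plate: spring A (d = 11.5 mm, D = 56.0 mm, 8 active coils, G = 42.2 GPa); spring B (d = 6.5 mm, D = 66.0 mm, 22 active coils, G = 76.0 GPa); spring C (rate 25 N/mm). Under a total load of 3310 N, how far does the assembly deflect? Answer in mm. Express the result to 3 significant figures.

k_A = Gd⁴/(8D³N_a) = (42.2×10³)(11.5⁴)/(8·56.0³·8) = 65.669 N/mm
k_B = Gd⁴/(8D³N_a) = (76.0×10³)(6.5⁴)/(8·66.0³·22) = 2.6812 N/mm
Parallel: k_eq = 65.669 + 2.6812 + 25 = 93.35 N/mm
δ = F/k_eq = 3310/93.35 = 35.458 mm

35.5 mm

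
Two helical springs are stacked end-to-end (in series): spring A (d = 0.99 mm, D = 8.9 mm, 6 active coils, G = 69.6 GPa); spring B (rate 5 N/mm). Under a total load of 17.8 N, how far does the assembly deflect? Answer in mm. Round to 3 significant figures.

k_A = Gd⁴/(8D³N_a) = (69.6×10³)(0.99⁴)/(8·8.9³·6) = 1.9758 N/mm
Series: 1/k_eq = 1/1.9758 + 1/5 = 0.70613; k_eq = 1.4162 N/mm
δ = F/k_eq = 17.8/1.4162 = 12.569 mm

12.6 mm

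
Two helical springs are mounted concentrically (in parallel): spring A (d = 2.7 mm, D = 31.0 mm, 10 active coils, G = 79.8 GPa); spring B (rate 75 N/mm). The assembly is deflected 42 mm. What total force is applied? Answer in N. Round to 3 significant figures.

3220 N

k_A = Gd⁴/(8D³N_a) = (79.8×10³)(2.7⁴)/(8·31.0³·10) = 1.7794 N/mm
Parallel: k_eq = 1.7794 + 75 = 76.779 N/mm
F = k_eq·δ = 76.779·42 = 3224.7 N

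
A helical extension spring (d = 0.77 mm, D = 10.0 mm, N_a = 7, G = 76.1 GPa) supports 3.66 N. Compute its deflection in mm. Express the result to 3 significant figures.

7.66 mm

k = Gd⁴/(8D³N_a) = (76.1×10³)(0.77⁴)/(8·10.0³·7) = 0.4777 N/mm
δ = F/k = 3.66 / 0.4777 = 7.6616 mm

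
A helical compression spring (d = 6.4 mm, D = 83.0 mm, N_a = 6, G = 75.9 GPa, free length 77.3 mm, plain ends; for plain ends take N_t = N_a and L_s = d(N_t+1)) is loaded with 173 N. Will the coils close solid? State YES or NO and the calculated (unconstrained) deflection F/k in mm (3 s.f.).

k = Gd⁴/(8D³N_a) = (75.9×10³)(6.4⁴)/(8·83.0³·6) = 4.6397 N/mm
N_t = 6; L_s = 6.4·7 = 44.8 mm; δ_solid = L₀ − L_s = 77.3 − 44.8 = 32.5 mm
δ = F/k = 173/4.6397 = 37.287 mm
δ ≥ δ_solid → spring goes solid

YES, δ = 37.3 mm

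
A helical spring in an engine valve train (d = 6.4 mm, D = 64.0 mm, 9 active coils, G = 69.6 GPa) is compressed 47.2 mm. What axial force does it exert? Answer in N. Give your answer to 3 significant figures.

292 N

k = Gd⁴/(8D³N_a) = (69.6×10³)(6.4⁴)/(8·64.0³·9) = 6.1867 N/mm
F = k·δ = 6.1867 × 47.2 = 292.01 N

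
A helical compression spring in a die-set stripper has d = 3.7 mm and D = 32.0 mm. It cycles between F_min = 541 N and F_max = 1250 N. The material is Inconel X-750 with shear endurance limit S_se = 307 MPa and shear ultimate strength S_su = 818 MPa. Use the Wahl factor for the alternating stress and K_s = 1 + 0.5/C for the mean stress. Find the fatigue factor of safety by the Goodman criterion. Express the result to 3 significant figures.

C = D/d = 32.0/3.7 = 8.6486; K_W = (4C−1)/(4C−4)+0.615/C = 1.1692; K_s = 1+0.5/C = 1.0578
F_a = (F_max−F_min)/2 = 354.5 N; F_m = (F_max+F_min)/2 = 895.5 N
τ_a = K_W·8F_aD/(πd³) = 1.1692 × 570.3 = 666.77 MPa
τ_m = K_s·8F_mD/(πd³) = 1.0578 × 1440.6 = 1523.9 MPa
Goodman: 1/n_f = τ_a/S_se + τ_m/S_su = 666.77/307 + 1523.9/818 = 2.17190 + 1.86297 = 4.0349
n_f = 1/4.0349 = 0.2478

0.248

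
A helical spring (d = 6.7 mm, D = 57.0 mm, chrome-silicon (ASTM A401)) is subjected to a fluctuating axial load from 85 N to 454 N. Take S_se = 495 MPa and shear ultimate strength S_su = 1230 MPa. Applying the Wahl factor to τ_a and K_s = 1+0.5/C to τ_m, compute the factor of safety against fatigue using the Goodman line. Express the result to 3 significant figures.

3.10

C = D/d = 57.0/6.7 = 8.5075; K_W = (4C−1)/(4C−4)+0.615/C = 1.1722; K_s = 1+0.5/C = 1.0588
F_a = (F_max−F_min)/2 = 184.5 N; F_m = (F_max+F_min)/2 = 269.5 N
τ_a = K_W·8F_aD/(πd³) = 1.1722 × 89.04 = 104.37 MPa
τ_m = K_s·8F_mD/(πd³) = 1.0588 × 130.06 = 137.71 MPa
Goodman: 1/n_f = τ_a/S_se + τ_m/S_su = 104.37/495 + 137.71/1230 = 0.21085 + 0.11196 = 0.32281
n_f = 1/0.32281 = 3.098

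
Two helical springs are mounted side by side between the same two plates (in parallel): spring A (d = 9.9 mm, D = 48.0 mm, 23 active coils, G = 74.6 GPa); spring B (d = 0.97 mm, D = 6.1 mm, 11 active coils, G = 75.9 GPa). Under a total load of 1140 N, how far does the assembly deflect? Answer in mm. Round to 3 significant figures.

k_A = Gd⁴/(8D³N_a) = (74.6×10³)(9.9⁴)/(8·48.0³·23) = 35.216 N/mm
k_B = Gd⁴/(8D³N_a) = (75.9×10³)(0.97⁴)/(8·6.1³·11) = 3.364 N/mm
Parallel: k_eq = 35.216 + 3.364 = 38.58 N/mm
δ = F/k_eq = 1140/38.58 = 29.549 mm

29.5 mm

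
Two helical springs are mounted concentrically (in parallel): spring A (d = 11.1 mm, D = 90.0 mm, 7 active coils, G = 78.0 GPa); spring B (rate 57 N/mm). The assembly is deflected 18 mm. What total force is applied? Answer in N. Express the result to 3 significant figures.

1550 N

k_A = Gd⁴/(8D³N_a) = (78.0×10³)(11.1⁴)/(8·90.0³·7) = 29.005 N/mm
Parallel: k_eq = 29.005 + 57 = 86.005 N/mm
F = k_eq·δ = 86.005·18 = 1548.1 N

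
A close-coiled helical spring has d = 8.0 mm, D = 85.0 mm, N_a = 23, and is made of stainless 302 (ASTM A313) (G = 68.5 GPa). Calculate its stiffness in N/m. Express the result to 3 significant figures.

2480 N/m

k = Gd⁴/(8D³N_a) = (68.5×10³ × 8.0⁴) / (8 × 85.0³ × 23)
  = 2.80576e+08 / 1.12999e+08 = 2.483 N/mm = 2483 N/m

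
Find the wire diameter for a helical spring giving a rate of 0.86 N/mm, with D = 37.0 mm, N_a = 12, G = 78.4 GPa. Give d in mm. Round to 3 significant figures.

d = (8D³N_a·k / G)^(1/4) = (8·37.0³·12·0.86 / (78.4×10³))^0.25
  = (53.341)^0.25 = 2.7025 mm

2.70 mm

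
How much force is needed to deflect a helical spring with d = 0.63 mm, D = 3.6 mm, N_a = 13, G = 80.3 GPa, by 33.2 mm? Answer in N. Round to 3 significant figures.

k = Gd⁴/(8D³N_a) = (80.3×10³)(0.63⁴)/(8·3.6³·13) = 2.607 N/mm
F = k·δ = 2.607 × 33.2 = 86.552 N

86.6 N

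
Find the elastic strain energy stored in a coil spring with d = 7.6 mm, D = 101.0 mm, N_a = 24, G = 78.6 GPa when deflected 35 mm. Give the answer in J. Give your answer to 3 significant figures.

0.812 J

k = Gd⁴/(8D³N_a) = (78.6×10³)(7.6⁴)/(8·101.0³·24) = 1.3256 N/mm
U = ½kδ² = 0.5 × 1.3256 × 35² = 811.93 N·mm = 0.81193 J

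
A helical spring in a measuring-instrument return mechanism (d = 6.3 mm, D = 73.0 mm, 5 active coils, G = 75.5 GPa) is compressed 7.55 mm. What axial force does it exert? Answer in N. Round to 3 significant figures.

57.7 N

k = Gd⁴/(8D³N_a) = (75.5×10³)(6.3⁴)/(8·73.0³·5) = 7.6433 N/mm
F = k·δ = 7.6433 × 7.55 = 57.707 N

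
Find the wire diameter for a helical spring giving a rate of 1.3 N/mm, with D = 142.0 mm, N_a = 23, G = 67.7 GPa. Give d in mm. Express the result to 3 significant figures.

d = (8D³N_a·k / G)^(1/4) = (8·142.0³·23·1.3 / (67.7×10³))^0.25
  = (10117)^0.25 = 10.0290 mm

10.0 mm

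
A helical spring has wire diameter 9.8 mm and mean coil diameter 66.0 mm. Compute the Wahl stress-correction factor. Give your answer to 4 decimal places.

C = D/d = 66.0/9.8 = 6.7347
K_W = (4C−1)/(4C−4) + 0.615/C = 25.939/22.939 + 0.0913 = 1.2221

1.2221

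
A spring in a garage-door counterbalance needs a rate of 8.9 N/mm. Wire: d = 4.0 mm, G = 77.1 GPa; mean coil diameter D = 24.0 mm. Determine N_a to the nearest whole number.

20

N_a = Gd⁴/(8D³k) = (77.1×10³ × 4.0⁴)/(8 × 24.0³ × 8.9)
    = 1.97376e+07 / 984269 = 20.05 → 20 coils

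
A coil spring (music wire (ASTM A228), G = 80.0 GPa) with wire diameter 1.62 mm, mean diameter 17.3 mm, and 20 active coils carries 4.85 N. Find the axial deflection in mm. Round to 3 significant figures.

k = Gd⁴/(8D³N_a) = (80.0×10³)(1.62⁴)/(8·17.3³·20) = 0.66511 N/mm
δ = F/k = 4.85 / 0.66511 = 7.2921 mm

7.29 mm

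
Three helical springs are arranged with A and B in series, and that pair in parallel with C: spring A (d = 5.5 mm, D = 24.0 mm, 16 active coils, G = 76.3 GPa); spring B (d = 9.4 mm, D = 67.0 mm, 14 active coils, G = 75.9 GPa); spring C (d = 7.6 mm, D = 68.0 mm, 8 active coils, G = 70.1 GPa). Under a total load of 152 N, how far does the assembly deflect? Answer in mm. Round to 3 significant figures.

k_A = Gd⁴/(8D³N_a) = (76.3×10³)(5.5⁴)/(8·24.0³·16) = 39.458 N/mm
k_B = Gd⁴/(8D³N_a) = (75.9×10³)(9.4⁴)/(8·67.0³·14) = 17.592 N/mm
k_C = Gd⁴/(8D³N_a) = (70.1×10³)(7.6⁴)/(8·68.0³·8) = 11.622 N/mm
Springs A,B series: k_AB = 1/(1/39.458+1/17.592) = 12.167 N/mm; parallel with C: k_eq = 12.167+11.622 = 23.789 N/mm
δ = F/k_eq = 152/23.789 = 6.3896 mm

6.39 mm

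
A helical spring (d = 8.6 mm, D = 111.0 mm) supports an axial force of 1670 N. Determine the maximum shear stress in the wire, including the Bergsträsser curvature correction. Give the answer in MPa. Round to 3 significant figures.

818 MPa

Spring index C = D/d = 111.0/8.6 = 12.9070
K_B = (4C+2)/(4C−3) = 53.628/48.628 = 1.1028
τ₀ = 8FD/(πd³) = 8·1670·111.0/(π·8.6³) = 1.48296e+06/1998.2 = 742.14 MPa
τ_max = K·τ₀ = 1.1028 × 742.14 = 818.44 MPa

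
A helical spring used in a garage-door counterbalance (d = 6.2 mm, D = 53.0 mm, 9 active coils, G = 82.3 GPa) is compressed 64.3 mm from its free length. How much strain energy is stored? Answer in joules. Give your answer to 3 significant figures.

23.5 J

k = Gd⁴/(8D³N_a) = (82.3×10³)(6.2⁴)/(8·53.0³·9) = 11.345 N/mm
U = ½kδ² = 0.5 × 11.345 × 64.3² = 23453 N·mm = 23.453 J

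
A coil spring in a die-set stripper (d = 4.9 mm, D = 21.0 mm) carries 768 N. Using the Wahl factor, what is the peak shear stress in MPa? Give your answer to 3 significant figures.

Spring index C = D/d = 21.0/4.9 = 4.2857
K_W = (4C−1)/(4C−4) + 0.615/C = 16.143/13.143 + 0.1435 = 1.3718
τ₀ = 8FD/(πd³) = 8·768·21.0/(π·4.9³) = 129024/369.61 = 349.09 MPa
τ_max = K·τ₀ = 1.3718 × 349.09 = 478.86 MPa

479 MPa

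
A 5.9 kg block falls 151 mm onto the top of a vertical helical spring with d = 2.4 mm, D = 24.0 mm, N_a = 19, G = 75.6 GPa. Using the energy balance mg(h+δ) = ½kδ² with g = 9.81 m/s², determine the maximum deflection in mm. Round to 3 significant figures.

k = Gd⁴/(8D³N_a) = (75.6×10³)(2.4⁴)/(8·24.0³·19) = 1.1937 N/mm
W = mg = 5.9 × 9.81 = 57.879 N
½kδ² − Wδ − Wh = 0 → δ = (W + √(W² + 2kWh))/k
δ = (57.879 + √(3350 + 20865))/1.1937 = (57.879 + 155.61)/1.1937 = 178.85 mm

179 mm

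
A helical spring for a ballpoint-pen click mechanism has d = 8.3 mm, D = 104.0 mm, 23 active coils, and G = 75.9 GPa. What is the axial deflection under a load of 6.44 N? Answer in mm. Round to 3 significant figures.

k = Gd⁴/(8D³N_a) = (75.9×10³)(8.3⁴)/(8·104.0³·23) = 1.7403 N/mm
δ = F/k = 6.44 / 1.7403 = 3.7004 mm

3.70 mm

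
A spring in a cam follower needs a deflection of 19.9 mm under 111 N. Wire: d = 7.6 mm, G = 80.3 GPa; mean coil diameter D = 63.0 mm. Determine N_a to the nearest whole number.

24

Required rate k = F/δ = 111/19.9 = 5.5779 N/mm
N_a = Gd⁴/(8D³k) = (80.3×10³ × 7.6⁴)/(8 × 63.0³ × 5.5779)
    = 2.67898e+08 / 1.11579e+07 = 24.01 → 24 coils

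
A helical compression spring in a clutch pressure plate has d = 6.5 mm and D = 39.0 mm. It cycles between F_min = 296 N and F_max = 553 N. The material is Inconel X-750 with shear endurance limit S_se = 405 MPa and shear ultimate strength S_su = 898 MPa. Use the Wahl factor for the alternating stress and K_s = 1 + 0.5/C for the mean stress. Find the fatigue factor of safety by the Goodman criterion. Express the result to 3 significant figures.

C = D/d = 39.0/6.5 = 6.0000; K_W = (4C−1)/(4C−4)+0.615/C = 1.2525; K_s = 1+0.5/C = 1.0833
F_a = (F_max−F_min)/2 = 128.5 N; F_m = (F_max+F_min)/2 = 424.5 N
τ_a = K_W·8F_aD/(πd³) = 1.2525 × 46.469 = 58.203 MPa
τ_m = K_s·8F_mD/(πd³) = 1.0833 × 153.51 = 166.3 MPa
Goodman: 1/n_f = τ_a/S_se + τ_m/S_su = 58.203/405 + 166.3/898 = 0.14371 + 0.18519 = 0.32891
n_f = 1/0.32891 = 3.04

3.04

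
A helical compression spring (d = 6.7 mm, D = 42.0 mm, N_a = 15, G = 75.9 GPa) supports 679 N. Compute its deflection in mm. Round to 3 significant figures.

39.5 mm

k = Gd⁴/(8D³N_a) = (75.9×10³)(6.7⁴)/(8·42.0³·15) = 17.203 N/mm
δ = F/k = 679 / 17.203 = 39.469 mm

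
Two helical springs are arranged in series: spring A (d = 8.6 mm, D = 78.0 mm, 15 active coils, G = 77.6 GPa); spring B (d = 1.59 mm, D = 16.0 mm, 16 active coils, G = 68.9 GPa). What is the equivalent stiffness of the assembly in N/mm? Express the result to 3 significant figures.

0.755 N/mm

k_A = Gd⁴/(8D³N_a) = (77.6×10³)(8.6⁴)/(8·78.0³·15) = 7.454 N/mm
k_B = Gd⁴/(8D³N_a) = (68.9×10³)(1.59⁴)/(8·16.0³·16) = 0.83992 N/mm
Series: 1/k_eq = 1/7.454 + 1/0.83992 = 1.3247; k_eq = 0.75486 N/mm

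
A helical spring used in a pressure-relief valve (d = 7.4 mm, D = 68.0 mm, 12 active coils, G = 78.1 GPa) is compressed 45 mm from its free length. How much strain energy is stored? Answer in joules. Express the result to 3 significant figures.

7.86 J

k = Gd⁴/(8D³N_a) = (78.1×10³)(7.4⁴)/(8·68.0³·12) = 7.7585 N/mm
U = ½kδ² = 0.5 × 7.7585 × 45² = 7855.5 N·mm = 7.8555 J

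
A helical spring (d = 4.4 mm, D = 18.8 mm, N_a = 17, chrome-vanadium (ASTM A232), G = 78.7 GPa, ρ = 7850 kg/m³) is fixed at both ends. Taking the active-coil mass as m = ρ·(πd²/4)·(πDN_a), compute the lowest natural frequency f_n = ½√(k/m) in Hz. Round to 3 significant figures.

261 Hz

k = Gd⁴/(8D³N_a) = (78.7×10³)(4.4⁴)/(8·18.8³·17) = 32.642 N/mm = 32642 N/m
Wire length L = πDN_a = π·18.8·17 = 1004.1 mm
m = ρ·(πd²/4)·L = 7850 × 15.205×10⁻⁶ m² × 1.0041 m = 0.11985 kg
f_n = ½√(k/m) = 0.5·√(32642/0.11985) = 0.5·√(2.7237e+05) = 260.94 Hz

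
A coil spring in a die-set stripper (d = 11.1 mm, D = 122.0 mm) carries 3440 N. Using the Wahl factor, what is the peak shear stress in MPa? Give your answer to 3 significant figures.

Spring index C = D/d = 122.0/11.1 = 10.9910
K_W = (4C−1)/(4C−4) + 0.615/C = 42.964/39.964 + 0.0560 = 1.1310
τ₀ = 8FD/(πd³) = 8·3440·122.0/(π·11.1³) = 3.35744e+06/4296.5 = 781.43 MPa
τ_max = K·τ₀ = 1.1310 × 781.43 = 883.81 MPa

884 MPa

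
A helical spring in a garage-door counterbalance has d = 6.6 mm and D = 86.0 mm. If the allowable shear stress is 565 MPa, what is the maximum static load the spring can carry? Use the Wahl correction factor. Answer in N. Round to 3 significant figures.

C = D/d = 86.0/6.6 = 13.0303
K_W = (4C−1)/(4C−4) + 0.615/C = 51.121/48.121 + 0.0472 = 1.1095
τ_max = K·8FD/(πd³) → F_max = τ_allow·πd³/(8DK)
F_max = 565·π·6.6³/(8·86.0·1.1095) = 5.1031e+05/763.36 = 668.5 N

668 N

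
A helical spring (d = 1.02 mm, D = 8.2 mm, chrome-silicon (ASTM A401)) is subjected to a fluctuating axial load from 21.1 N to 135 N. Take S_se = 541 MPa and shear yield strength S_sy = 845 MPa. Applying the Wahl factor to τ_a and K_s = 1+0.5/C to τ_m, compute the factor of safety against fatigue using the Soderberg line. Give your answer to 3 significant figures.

C = D/d = 8.2/1.02 = 8.0392; K_W = (4C−1)/(4C−4)+0.615/C = 1.1830; K_s = 1+0.5/C = 1.0622
F_a = (F_max−F_min)/2 = 56.95 N; F_m = (F_max+F_min)/2 = 78.05 N
τ_a = K_W·8F_aD/(πd³) = 1.1830 × 1120.6 = 1325.7 MPa
τ_m = K_s·8F_mD/(πd³) = 1.0622 × 1535.8 = 1631.3 MPa
Soderberg: 1/n_f = τ_a/S_se + τ_m/S_sy = 1325.7/541 + 1631.3/845 = 2.45048 + 1.93052 = 4.381
n_f = 1/4.381 = 0.2283

0.228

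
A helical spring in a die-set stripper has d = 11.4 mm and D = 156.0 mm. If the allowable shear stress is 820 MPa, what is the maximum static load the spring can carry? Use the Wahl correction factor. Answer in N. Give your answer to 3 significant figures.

2770 N

C = D/d = 156.0/11.4 = 13.6842
K_W = (4C−1)/(4C−4) + 0.615/C = 53.737/50.737 + 0.0449 = 1.1041
τ_max = K·8FD/(πd³) → F_max = τ_allow·πd³/(8DK)
F_max = 820·π·11.4³/(8·156.0·1.1041) = 3.8166e+06/1377.9 = 2769.9 N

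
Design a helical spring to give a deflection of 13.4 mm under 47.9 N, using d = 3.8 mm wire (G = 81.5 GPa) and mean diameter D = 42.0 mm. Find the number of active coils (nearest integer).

8

Required rate k = F/δ = 47.9/13.4 = 3.5746 N/mm
N_a = Gd⁴/(8D³k) = (81.5×10³ × 3.8⁴)/(8 × 42.0³ × 3.5746)
    = 1.69939e+07 / 2.1187e+06 = 8.021 → 8 coils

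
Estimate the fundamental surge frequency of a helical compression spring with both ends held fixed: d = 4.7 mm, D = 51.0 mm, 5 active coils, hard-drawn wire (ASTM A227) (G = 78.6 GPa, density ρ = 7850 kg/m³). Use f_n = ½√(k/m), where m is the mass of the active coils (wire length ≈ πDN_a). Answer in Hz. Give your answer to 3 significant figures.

k = Gd⁴/(8D³N_a) = (78.6×10³)(4.7⁴)/(8·51.0³·5) = 7.2284 N/mm = 7228.4 N/m
Wire length L = πDN_a = π·51.0·5 = 801.11 mm
m = ρ·(πd²/4)·L = 7850 × 17.349×10⁻⁶ m² × 0.80111 m = 0.10911 kg
f_n = ½√(k/m) = 0.5·√(7228.4/0.10911) = 0.5·√(66252) = 128.7 Hz

129 Hz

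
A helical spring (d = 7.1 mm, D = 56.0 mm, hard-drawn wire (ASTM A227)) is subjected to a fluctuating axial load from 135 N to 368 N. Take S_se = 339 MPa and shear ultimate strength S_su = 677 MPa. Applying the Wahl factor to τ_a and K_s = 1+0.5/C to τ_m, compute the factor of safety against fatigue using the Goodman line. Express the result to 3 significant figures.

C = D/d = 56.0/7.1 = 7.8873; K_W = (4C−1)/(4C−4)+0.615/C = 1.1869; K_s = 1+0.5/C = 1.0634
F_a = (F_max−F_min)/2 = 116.5 N; F_m = (F_max+F_min)/2 = 251.5 N
τ_a = K_W·8F_aD/(πd³) = 1.1869 × 46.417 = 55.091 MPa
τ_m = K_s·8F_mD/(πd³) = 1.0634 × 100.21 = 106.56 MPa
Goodman: 1/n_f = τ_a/S_se + τ_m/S_su = 55.091/339 + 106.56/677 = 0.16251 + 0.15740 = 0.31991
n_f = 1/0.31991 = 3.126

3.13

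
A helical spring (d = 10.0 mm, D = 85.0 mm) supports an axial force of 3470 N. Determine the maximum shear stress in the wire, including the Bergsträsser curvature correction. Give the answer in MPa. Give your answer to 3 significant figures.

Spring index C = D/d = 85.0/10.0 = 8.5000
K_B = (4C+2)/(4C−3) = 36.000/31.000 = 1.1613
τ₀ = 8FD/(πd³) = 8·3470·85.0/(π·10.0³) = 2.3596e+06/3141.6 = 751.08 MPa
τ_max = K·τ₀ = 1.1613 × 751.08 = 872.23 MPa

872 MPa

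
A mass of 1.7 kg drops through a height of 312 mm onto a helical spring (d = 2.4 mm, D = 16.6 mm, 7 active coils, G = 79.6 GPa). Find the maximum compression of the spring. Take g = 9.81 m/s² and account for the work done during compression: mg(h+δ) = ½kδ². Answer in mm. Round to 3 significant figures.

k = Gd⁴/(8D³N_a) = (79.6×10³)(2.4⁴)/(8·16.6³·7) = 10.31 N/mm
W = mg = 1.7 × 9.81 = 16.677 N
½kδ² − Wδ − Wh = 0 → δ = (W + √(W² + 2kWh))/k
δ = (16.677 + √(278.12 + 107287))/10.31 = (16.677 + 327.97)/10.31 = 33.43 mm

33.4 mm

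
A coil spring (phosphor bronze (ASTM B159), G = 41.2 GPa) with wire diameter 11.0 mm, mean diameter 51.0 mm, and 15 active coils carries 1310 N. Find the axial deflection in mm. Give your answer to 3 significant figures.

k = Gd⁴/(8D³N_a) = (41.2×10³)(11.0⁴)/(8·51.0³·15) = 37.895 N/mm
δ = F/k = 1310 / 37.895 = 34.57 mm

34.6 mm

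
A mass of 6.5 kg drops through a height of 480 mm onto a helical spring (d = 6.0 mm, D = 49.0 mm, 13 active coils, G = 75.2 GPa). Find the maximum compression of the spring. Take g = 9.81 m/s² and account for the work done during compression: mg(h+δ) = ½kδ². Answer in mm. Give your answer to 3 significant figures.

96.0 mm

k = Gd⁴/(8D³N_a) = (75.2×10³)(6.0⁴)/(8·49.0³·13) = 7.9653 N/mm
W = mg = 6.5 × 9.81 = 63.765 N
½kδ² − Wδ − Wh = 0 → δ = (W + √(W² + 2kWh))/k
δ = (63.765 + √(4066 + 487590))/7.9653 = (63.765 + 701.18)/7.9653 = 96.035 mm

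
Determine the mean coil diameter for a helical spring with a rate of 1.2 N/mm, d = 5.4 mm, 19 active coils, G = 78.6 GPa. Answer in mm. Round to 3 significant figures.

D = (Gd⁴/(8N_a·k))^(1/3) = (78.6×10³·5.4⁴/(8·19·1.2))^(1/3)
  = (366415)^(1/3) = 71.5579 mm

71.6 mm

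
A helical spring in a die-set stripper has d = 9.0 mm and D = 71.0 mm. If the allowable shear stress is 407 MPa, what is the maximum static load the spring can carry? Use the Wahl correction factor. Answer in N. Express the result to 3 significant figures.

C = D/d = 71.0/9.0 = 7.8889
K_W = (4C−1)/(4C−4) + 0.615/C = 30.556/27.556 + 0.0780 = 1.1868
τ_max = K·8FD/(πd³) → F_max = τ_allow·πd³/(8DK)
F_max = 407·π·9.0³/(8·71.0·1.1868) = 9.3212e+05/674.12 = 1382.7 N

1380 N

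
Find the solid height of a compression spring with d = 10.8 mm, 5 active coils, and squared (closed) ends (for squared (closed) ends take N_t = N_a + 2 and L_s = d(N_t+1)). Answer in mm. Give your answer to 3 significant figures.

squared (closed) ends: N_t = N_a + 2 = 5 + 2 = 7
L_s = d·(N_t+1) = 10.8 × 8 = 86.4 mm

86.4 mm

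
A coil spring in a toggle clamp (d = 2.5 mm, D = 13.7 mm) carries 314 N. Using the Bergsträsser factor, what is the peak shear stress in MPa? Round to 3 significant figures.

Spring index C = D/d = 13.7/2.5 = 5.4800
K_B = (4C+2)/(4C−3) = 23.920/18.920 = 1.2643
τ₀ = 8FD/(πd³) = 8·314·13.7/(π·2.5³) = 34414.4/49.087 = 701.08 MPa
τ_max = K·τ₀ = 1.2643 × 701.08 = 886.36 MPa

886 MPa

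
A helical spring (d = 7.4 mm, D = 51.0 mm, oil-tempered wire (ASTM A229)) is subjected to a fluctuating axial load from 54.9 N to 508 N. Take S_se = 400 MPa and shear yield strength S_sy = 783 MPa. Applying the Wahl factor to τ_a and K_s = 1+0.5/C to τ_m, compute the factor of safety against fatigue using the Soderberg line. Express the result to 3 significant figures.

2.90

C = D/d = 51.0/7.4 = 6.8919; K_W = (4C−1)/(4C−4)+0.615/C = 1.2165; K_s = 1+0.5/C = 1.0725
F_a = (F_max−F_min)/2 = 226.55 N; F_m = (F_max+F_min)/2 = 281.45 N
τ_a = K_W·8F_aD/(πd³) = 1.2165 × 72.607 = 88.329 MPa
τ_m = K_s·8F_mD/(πd³) = 1.0725 × 90.202 = 96.746 MPa
Soderberg: 1/n_f = τ_a/S_se + τ_m/S_sy = 88.329/400 + 96.746/783 = 0.22082 + 0.12356 = 0.34438
n_f = 1/0.34438 = 2.904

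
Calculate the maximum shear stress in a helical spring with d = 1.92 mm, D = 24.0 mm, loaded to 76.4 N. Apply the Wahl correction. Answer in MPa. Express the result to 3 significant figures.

735 MPa

Spring index C = D/d = 24.0/1.92 = 12.5000
K_W = (4C−1)/(4C−4) + 0.615/C = 49.000/46.000 + 0.0492 = 1.1144
τ₀ = 8FD/(πd³) = 8·76.4·24.0/(π·1.92³) = 14668.8/22.236 = 659.69 MPa
τ_max = K·τ₀ = 1.1144 × 659.69 = 735.17 MPa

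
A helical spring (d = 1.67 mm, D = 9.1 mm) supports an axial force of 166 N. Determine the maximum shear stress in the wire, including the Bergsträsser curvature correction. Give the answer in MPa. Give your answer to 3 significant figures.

1050 MPa

Spring index C = D/d = 9.1/1.67 = 5.4491
K_B = (4C+2)/(4C−3) = 23.796/18.796 = 1.2660
τ₀ = 8FD/(πd³) = 8·166·9.1/(π·1.67³) = 12084.8/14.632 = 825.92 MPa
τ_max = K·τ₀ = 1.2660 × 825.92 = 1045.6 MPa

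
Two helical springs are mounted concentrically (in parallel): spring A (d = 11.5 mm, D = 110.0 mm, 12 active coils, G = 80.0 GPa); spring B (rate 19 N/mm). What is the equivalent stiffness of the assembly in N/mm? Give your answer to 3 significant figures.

k_A = Gd⁴/(8D³N_a) = (80.0×10³)(11.5⁴)/(8·110.0³·12) = 10.95 N/mm
Parallel: k_eq = 10.95 + 19 = 29.95 N/mm

30.0 N/mm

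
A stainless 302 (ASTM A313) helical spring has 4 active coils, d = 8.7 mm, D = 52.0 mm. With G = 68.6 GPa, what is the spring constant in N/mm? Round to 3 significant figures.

k = Gd⁴/(8D³N_a) = (68.6×10³ × 8.7⁴) / (8 × 52.0³ × 4)
  = 3.93008e+08 / 4.49946e+06 = 87.346 N/mm

87.3 N/mm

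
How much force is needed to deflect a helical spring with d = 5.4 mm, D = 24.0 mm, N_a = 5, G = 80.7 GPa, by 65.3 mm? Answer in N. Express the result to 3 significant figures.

8100 N

k = Gd⁴/(8D³N_a) = (80.7×10³)(5.4⁴)/(8·24.0³·5) = 124.1 N/mm
F = k·δ = 124.1 × 65.3 = 8103.4 N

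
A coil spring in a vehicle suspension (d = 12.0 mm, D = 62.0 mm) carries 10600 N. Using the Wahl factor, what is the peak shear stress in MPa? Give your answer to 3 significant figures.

Spring index C = D/d = 62.0/12.0 = 5.1667
K_W = (4C−1)/(4C−4) + 0.615/C = 19.667/16.667 + 0.1190 = 1.2990
τ₀ = 8FD/(πd³) = 8·10600·62.0/(π·12.0³) = 5.2576e+06/5428.7 = 968.49 MPa
τ_max = K·τ₀ = 1.2990 × 968.49 = 1258.1 MPa

1260 MPa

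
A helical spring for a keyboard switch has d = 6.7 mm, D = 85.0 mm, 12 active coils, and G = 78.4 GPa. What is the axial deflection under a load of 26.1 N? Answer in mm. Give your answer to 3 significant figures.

k = Gd⁴/(8D³N_a) = (78.4×10³)(6.7⁴)/(8·85.0³·12) = 2.6797 N/mm
δ = F/k = 26.1 / 2.6797 = 9.7399 mm

9.74 mm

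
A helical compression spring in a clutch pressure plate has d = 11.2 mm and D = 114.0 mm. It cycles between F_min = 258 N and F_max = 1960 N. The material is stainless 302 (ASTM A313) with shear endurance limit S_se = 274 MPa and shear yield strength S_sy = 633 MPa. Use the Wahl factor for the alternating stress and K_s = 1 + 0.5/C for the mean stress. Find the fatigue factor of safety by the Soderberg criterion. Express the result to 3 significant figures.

0.899

C = D/d = 114.0/11.2 = 10.1786; K_W = (4C−1)/(4C−4)+0.615/C = 1.1421; K_s = 1+0.5/C = 1.0491
F_a = (F_max−F_min)/2 = 851 N; F_m = (F_max+F_min)/2 = 1109 N
τ_a = K_W·8F_aD/(πd³) = 1.1421 × 175.84 = 200.83 MPa
τ_m = K_s·8F_mD/(πd³) = 1.0491 × 229.15 = 240.41 MPa
Soderberg: 1/n_f = τ_a/S_se + τ_m/S_sy = 200.83/274 + 240.41/633 = 0.73297 + 0.37979 = 1.1128
n_f = 1/1.1128 = 0.8987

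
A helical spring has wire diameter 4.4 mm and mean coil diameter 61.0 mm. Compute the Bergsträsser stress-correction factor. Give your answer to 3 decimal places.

1.095

C = D/d = 61.0/4.4 = 13.8636
K_B = (4C+2)/(4C−3) = 57.455/52.455 = 1.0953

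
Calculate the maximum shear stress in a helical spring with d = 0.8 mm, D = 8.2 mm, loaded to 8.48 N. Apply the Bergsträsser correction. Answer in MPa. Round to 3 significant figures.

391 MPa

Spring index C = D/d = 8.2/0.8 = 10.2500
K_B = (4C+2)/(4C−3) = 43.000/38.000 = 1.1316
τ₀ = 8FD/(πd³) = 8·8.48·8.2/(π·0.8³) = 556.288/1.6085 = 345.84 MPa
τ_max = K·τ₀ = 1.1316 × 345.84 = 391.35 MPa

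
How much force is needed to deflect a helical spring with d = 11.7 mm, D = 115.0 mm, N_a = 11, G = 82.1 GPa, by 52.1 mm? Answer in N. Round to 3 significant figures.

k = Gd⁴/(8D³N_a) = (82.1×10³)(11.7⁴)/(8·115.0³·11) = 11.495 N/mm
F = k·δ = 11.495 × 52.1 = 598.89 N

599 N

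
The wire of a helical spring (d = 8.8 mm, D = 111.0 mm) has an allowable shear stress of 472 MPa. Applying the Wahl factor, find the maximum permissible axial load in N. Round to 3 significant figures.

C = D/d = 111.0/8.8 = 12.6136
K_W = (4C−1)/(4C−4) + 0.615/C = 49.455/46.455 + 0.0488 = 1.1133
τ_max = K·8FD/(πd³) → F_max = τ_allow·πd³/(8DK)
F_max = 472·π·8.8³/(8·111.0·1.1133) = 1.0105e+06/988.64 = 1022.1 N

1020 N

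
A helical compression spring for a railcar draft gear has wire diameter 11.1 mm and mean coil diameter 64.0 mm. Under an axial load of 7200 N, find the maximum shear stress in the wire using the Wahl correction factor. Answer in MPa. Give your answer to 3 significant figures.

1080 MPa

Spring index C = D/d = 64.0/11.1 = 5.7658
K_W = (4C−1)/(4C−4) + 0.615/C = 22.063/19.063 + 0.1067 = 1.2640
τ₀ = 8FD/(πd³) = 8·7200·64.0/(π·11.1³) = 3.6864e+06/4296.5 = 857.99 MPa
τ_max = K·τ₀ = 1.2640 × 857.99 = 1084.5 MPa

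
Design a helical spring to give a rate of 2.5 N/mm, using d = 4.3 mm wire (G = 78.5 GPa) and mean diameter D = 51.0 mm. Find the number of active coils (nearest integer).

10

N_a = Gd⁴/(8D³k) = (78.5×10³ × 4.3⁴)/(8 × 51.0³ × 2.5)
    = 2.68376e+07 / 2.65302e+06 = 10.12 → 10 coils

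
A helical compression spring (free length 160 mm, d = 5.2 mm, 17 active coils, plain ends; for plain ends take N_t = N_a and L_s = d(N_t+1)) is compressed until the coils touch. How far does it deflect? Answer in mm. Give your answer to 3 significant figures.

N_t = 17; L_s = 5.2·18 = 93.6 mm
δ_solid = L₀ − L_s = 160 − 93.6 = 66.4 mm

66.4 mm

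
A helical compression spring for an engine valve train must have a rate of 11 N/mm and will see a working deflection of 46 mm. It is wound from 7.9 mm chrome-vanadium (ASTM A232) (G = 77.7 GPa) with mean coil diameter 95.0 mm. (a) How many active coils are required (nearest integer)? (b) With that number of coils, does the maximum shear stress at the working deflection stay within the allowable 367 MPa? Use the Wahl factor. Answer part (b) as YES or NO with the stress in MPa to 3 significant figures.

(a) 4 coils; (b) YES, τ_max = 279 MPa

N_a = Gd⁴/(8D³k) = (77.7×10³)(7.9⁴)/(8·95.0³·11) = 4.011 → N_a = 4
Actual rate k = Gd⁴/(8D³·4) = 11.031 N/mm
Working load F = kδ = 11.031·46 = 507.42 N
C = 95.0/7.9 = 12.0253; K_W = (4C−1)/(4C−4)+0.615/C = 1.1192
τ_max = K_W·8FD/(πd³) = 1.1192·248.97 = 278.64 MPa
τ_max ≤ 367 MPa → acceptable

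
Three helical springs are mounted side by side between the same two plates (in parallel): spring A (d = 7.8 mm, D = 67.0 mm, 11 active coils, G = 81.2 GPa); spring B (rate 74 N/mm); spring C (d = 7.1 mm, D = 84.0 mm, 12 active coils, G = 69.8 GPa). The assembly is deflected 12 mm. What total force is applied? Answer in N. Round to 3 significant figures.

1060 N

k_A = Gd⁴/(8D³N_a) = (81.2×10³)(7.8⁴)/(8·67.0³·11) = 11.356 N/mm
k_C = Gd⁴/(8D³N_a) = (69.8×10³)(7.1⁴)/(8·84.0³·12) = 3.1173 N/mm
Parallel: k_eq = 11.356 + 74 + 3.1173 = 88.473 N/mm
F = k_eq·δ = 88.473·12 = 1061.7 N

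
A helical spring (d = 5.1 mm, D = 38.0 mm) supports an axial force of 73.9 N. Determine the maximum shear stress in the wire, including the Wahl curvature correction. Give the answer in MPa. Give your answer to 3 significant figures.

64.6 MPa

Spring index C = D/d = 38.0/5.1 = 7.4510
K_W = (4C−1)/(4C−4) + 0.615/C = 28.804/25.804 + 0.0825 = 1.1988
τ₀ = 8FD/(πd³) = 8·73.9·38.0/(π·5.1³) = 22465.6/416.74 = 53.909 MPa
τ_max = K·τ₀ = 1.1988 × 53.909 = 64.626 MPa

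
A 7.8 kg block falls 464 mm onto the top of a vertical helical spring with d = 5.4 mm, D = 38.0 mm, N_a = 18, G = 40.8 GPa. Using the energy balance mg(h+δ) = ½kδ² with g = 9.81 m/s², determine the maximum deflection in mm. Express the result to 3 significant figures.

146 mm

k = Gd⁴/(8D³N_a) = (40.8×10³)(5.4⁴)/(8·38.0³·18) = 4.3906 N/mm
W = mg = 7.8 × 9.81 = 76.518 N
½kδ² − Wδ − Wh = 0 → δ = (W + √(W² + 2kWh))/k
δ = (76.518 + √(5855 + 311769))/4.3906 = (76.518 + 563.58)/4.3906 = 145.79 mm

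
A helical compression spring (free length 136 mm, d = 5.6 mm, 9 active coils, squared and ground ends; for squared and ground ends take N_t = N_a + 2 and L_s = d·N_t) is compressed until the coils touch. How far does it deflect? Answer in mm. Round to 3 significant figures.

N_t = 11; L_s = 5.6·11 = 61.6 mm
δ_solid = L₀ − L_s = 136 − 61.6 = 74.4 mm

74.4 mm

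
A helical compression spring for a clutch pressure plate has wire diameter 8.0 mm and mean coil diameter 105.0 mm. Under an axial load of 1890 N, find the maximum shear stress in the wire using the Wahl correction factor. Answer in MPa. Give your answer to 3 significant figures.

1090 MPa

Spring index C = D/d = 105.0/8.0 = 13.1250
K_W = (4C−1)/(4C−4) + 0.615/C = 51.500/48.500 + 0.0469 = 1.1087
τ₀ = 8FD/(πd³) = 8·1890·105.0/(π·8.0³) = 1.5876e+06/1608.5 = 987.01 MPa
τ_max = K·τ₀ = 1.1087 × 987.01 = 1094.3 MPa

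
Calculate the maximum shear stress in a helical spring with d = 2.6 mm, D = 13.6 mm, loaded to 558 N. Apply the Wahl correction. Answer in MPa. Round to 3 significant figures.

Spring index C = D/d = 13.6/2.6 = 5.2308
K_W = (4C−1)/(4C−4) + 0.615/C = 19.923/16.923 + 0.1176 = 1.2948
τ₀ = 8FD/(πd³) = 8·558·13.6/(π·2.6³) = 60710.4/55.217 = 1099.5 MPa
τ_max = K·τ₀ = 1.2948 × 1099.5 = 1423.7 MPa

1420 MPa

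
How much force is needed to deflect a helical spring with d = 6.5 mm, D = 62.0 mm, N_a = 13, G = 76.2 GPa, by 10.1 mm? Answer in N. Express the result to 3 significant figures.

k = Gd⁴/(8D³N_a) = (76.2×10³)(6.5⁴)/(8·62.0³·13) = 5.4878 N/mm
F = k·δ = 5.4878 × 10.1 = 55.427 N

55.4 N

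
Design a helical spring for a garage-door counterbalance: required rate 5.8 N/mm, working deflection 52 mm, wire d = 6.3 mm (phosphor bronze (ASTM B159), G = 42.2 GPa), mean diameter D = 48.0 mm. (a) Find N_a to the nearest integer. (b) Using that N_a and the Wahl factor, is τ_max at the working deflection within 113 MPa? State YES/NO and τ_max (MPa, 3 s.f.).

N_a = Gd⁴/(8D³k) = (42.2×10³)(6.3⁴)/(8·48.0³·5.8) = 12.95 → N_a = 13
Actual rate k = Gd⁴/(8D³·13) = 5.7799 N/mm
Working load F = kδ = 5.7799·52 = 300.55 N
C = 48.0/6.3 = 7.6190; K_W = (4C−1)/(4C−4)+0.615/C = 1.1940
τ_max = K_W·8FD/(πd³) = 1.1940·146.92 = 175.43 MPa
τ_max > 113 MPa → exceeds allowable

(a) 13 coils; (b) NO, τ_max = 175 MPa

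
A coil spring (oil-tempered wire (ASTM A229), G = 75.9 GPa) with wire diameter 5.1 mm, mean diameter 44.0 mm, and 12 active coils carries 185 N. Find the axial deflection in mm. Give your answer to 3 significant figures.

k = Gd⁴/(8D³N_a) = (75.9×10³)(5.1⁴)/(8·44.0³·12) = 6.279 N/mm
δ = F/k = 185 / 6.279 = 29.463 mm

29.5 mm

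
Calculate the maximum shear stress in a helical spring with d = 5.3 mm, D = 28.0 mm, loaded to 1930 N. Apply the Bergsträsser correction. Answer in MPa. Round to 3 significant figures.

1180 MPa

Spring index C = D/d = 28.0/5.3 = 5.2830
K_B = (4C+2)/(4C−3) = 23.132/18.132 = 1.2758
τ₀ = 8FD/(πd³) = 8·1930·28.0/(π·5.3³) = 432320/467.71 = 924.33 MPa
τ_max = K·τ₀ = 1.2758 × 924.33 = 1179.2 MPa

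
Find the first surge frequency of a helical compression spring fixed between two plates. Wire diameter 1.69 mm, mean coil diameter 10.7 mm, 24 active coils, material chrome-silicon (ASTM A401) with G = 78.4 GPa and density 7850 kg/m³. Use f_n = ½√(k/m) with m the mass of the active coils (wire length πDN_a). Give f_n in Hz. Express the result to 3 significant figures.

k = Gd⁴/(8D³N_a) = (78.4×10³)(1.69⁴)/(8·10.7³·24) = 2.719 N/mm = 2719 N/m
Wire length L = πDN_a = π·10.7·24 = 806.76 mm
m = ρ·(πd²/4)·L = 7850 × 2.2432×10⁻⁶ m² × 0.80676 m = 0.014206 kg
f_n = ½√(k/m) = 0.5·√(2719/0.014206) = 0.5·√(1.914e+05) = 218.74 Hz

219 Hz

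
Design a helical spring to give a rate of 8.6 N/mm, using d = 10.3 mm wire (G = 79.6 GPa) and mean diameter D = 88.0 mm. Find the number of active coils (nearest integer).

N_a = Gd⁴/(8D³k) = (79.6×10³ × 10.3⁴)/(8 × 88.0³ × 8.6)
    = 8.95905e+08 / 4.68853e+07 = 19.11 → 19 coils

19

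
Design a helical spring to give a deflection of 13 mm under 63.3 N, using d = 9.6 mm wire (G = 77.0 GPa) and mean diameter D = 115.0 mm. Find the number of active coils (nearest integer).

11

Required rate k = F/δ = 63.3/13 = 4.8692 N/mm
N_a = Gd⁴/(8D³k) = (77.0×10³ × 9.6⁴)/(8 × 115.0³ × 4.8692)
    = 6.53997e+08 / 5.92439e+07 = 11.04 → 11 coils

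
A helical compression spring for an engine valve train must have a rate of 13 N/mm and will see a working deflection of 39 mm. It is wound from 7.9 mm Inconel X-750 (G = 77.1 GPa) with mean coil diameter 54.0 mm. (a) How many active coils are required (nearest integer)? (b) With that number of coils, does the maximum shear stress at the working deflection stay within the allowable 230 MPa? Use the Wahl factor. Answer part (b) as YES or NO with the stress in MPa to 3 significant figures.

(a) 18 coils; (b) YES, τ_max = 176 MPa

N_a = Gd⁴/(8D³k) = (77.1×10³)(7.9⁴)/(8·54.0³·13) = 18.34 → N_a = 18
Actual rate k = Gd⁴/(8D³·18) = 13.244 N/mm
Working load F = kδ = 13.244·39 = 516.52 N
C = 54.0/7.9 = 6.8354; K_W = (4C−1)/(4C−4)+0.615/C = 1.2185
τ_max = K_W·8FD/(πd³) = 1.2185·144.06 = 175.53 MPa
τ_max ≤ 230 MPa → acceptable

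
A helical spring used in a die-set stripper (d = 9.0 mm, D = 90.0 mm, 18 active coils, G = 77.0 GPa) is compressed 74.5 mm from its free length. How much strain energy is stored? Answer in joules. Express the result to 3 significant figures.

13.4 J

k = Gd⁴/(8D³N_a) = (77.0×10³)(9.0⁴)/(8·90.0³·18) = 4.8125 N/mm
U = ½kδ² = 0.5 × 4.8125 × 74.5² = 13355 N·mm = 13.355 J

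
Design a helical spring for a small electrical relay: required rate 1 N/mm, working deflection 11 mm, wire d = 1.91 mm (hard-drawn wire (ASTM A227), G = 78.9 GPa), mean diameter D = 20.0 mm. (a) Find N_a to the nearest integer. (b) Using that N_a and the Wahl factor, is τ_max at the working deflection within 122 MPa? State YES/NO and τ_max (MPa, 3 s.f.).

(a) 16 coils; (b) YES, τ_max = 93.8 MPa

N_a = Gd⁴/(8D³k) = (78.9×10³)(1.91⁴)/(8·20.0³·1) = 16.41 → N_a = 16
Actual rate k = Gd⁴/(8D³·16) = 1.0254 N/mm
Working load F = kδ = 1.0254·11 = 11.28 N
C = 20.0/1.91 = 10.4712; K_W = (4C−1)/(4C−4)+0.615/C = 1.1379
τ_max = K_W·8FD/(πd³) = 1.1379·82.447 = 93.818 MPa
τ_max ≤ 122 MPa → acceptable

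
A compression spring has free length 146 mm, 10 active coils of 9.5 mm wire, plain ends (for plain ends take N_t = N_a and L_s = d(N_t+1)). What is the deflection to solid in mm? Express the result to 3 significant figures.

41.5 mm

N_t = 10; L_s = 9.5·11 = 104.5 mm
δ_solid = L₀ − L_s = 146 − 104.5 = 41.5 mm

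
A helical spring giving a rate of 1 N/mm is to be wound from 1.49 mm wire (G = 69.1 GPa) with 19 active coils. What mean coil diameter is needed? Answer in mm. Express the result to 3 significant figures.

D = (Gd⁴/(8N_a·k))^(1/3) = (69.1×10³·1.49⁴/(8·19·1))^(1/3)
  = (2240.68)^(1/3) = 13.0856 mm

13.1 mm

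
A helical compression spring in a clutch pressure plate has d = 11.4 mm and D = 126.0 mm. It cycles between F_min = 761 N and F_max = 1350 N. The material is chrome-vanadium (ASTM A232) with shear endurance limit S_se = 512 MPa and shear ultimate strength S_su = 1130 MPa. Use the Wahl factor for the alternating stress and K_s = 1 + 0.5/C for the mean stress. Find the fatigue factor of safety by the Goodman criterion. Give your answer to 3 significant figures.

2.84

C = D/d = 126.0/11.4 = 11.0526; K_W = (4C−1)/(4C−4)+0.615/C = 1.1303; K_s = 1+0.5/C = 1.0452
F_a = (F_max−F_min)/2 = 294.5 N; F_m = (F_max+F_min)/2 = 1055.5 N
τ_a = K_W·8F_aD/(πd³) = 1.1303 × 63.78 = 72.087 MPa
τ_m = K_s·8F_mD/(πd³) = 1.0452 × 228.59 = 238.93 MPa
Goodman: 1/n_f = τ_a/S_se + τ_m/S_su = 72.087/512 + 238.93/1130 = 0.14079 + 0.21144 = 0.35224
n_f = 1/0.35224 = 2.839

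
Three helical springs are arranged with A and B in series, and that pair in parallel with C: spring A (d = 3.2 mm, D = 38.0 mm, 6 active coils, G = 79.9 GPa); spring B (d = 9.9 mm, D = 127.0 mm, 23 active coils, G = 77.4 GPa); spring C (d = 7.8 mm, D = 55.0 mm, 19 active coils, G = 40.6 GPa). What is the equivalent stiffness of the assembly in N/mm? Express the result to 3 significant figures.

7.16 N/mm

k_A = Gd⁴/(8D³N_a) = (79.9×10³)(3.2⁴)/(8·38.0³·6) = 3.1809 N/mm
k_B = Gd⁴/(8D³N_a) = (77.4×10³)(9.9⁴)/(8·127.0³·23) = 1.9727 N/mm
k_C = Gd⁴/(8D³N_a) = (40.6×10³)(7.8⁴)/(8·55.0³·19) = 5.9425 N/mm
Springs A,B series: k_AB = 1/(1/3.1809+1/1.9727) = 1.2176 N/mm; parallel with C: k_eq = 1.2176+5.9425 = 7.1601 N/mm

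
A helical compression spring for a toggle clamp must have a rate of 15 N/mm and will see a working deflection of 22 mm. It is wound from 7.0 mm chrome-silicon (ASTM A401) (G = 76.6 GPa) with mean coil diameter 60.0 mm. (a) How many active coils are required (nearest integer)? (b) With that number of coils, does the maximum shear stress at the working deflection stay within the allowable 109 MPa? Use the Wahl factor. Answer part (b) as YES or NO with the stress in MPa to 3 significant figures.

(a) 7 coils; (b) NO, τ_max = 174 MPa

N_a = Gd⁴/(8D³k) = (76.6×10³)(7.0⁴)/(8·60.0³·15) = 7.096 → N_a = 7
Actual rate k = Gd⁴/(8D³·7) = 15.205 N/mm
Working load F = kδ = 15.205·22 = 334.5 N
C = 60.0/7.0 = 8.5714; K_W = (4C−1)/(4C−4)+0.615/C = 1.1708
τ_max = K_W·8FD/(πd³) = 1.1708·149 = 174.46 MPa
τ_max > 109 MPa → exceeds allowable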